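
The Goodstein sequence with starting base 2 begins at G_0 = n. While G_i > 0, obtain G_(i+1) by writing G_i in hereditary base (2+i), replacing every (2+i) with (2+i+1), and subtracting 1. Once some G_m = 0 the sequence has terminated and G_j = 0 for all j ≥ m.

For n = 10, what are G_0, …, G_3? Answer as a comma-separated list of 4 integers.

10, 83, 1025, 15625

G_0=10  [base 2] 2^(2 + 1) + 2  →[2↦3]→  3^(3 + 1) + 3 = 84  −1 ⇒ G_1=83
G_1=83  [base 3] 3^(3 + 1) + 2  →[3↦4]→  4^(4 + 1) + 2 = 1026  −1 ⇒ G_2=1025
G_2=1025  [base 4] 4^(4 + 1) + 1  →[4↦5]→  5^(5 + 1) + 1 = 15626  −1 ⇒ G_3=15625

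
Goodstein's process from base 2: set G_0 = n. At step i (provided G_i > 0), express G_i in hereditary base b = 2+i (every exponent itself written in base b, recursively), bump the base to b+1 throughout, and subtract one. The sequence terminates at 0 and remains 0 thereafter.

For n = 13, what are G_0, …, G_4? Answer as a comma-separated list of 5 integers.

step 0: 13 = 2^(2 + 1) + 2^2 + 1; sub 3 for 2: 3^(3 + 1) + 3^3 + 1; = 109; G_1 = 109−1 = 108
step 1: 108 = 3^(3 + 1) + 3^3; sub 4 for 3: 4^(4 + 1) + 4^4; = 1280; G_2 = 1280−1 = 1279
step 2: 1279 = 4^(4 + 1) + 3·4^3 + 3·4^2 + 3·4 + 3; sub 5 for 4: 5^(5 + 1) + 3·5^3 + 3·5^2 + 3·5 + 3; = 16093; G_3 = 16093−1 = 16092
step 3: 16092 = 5^(5 + 1) + 3·5^3 + 3·5^2 + 3·5 + 2; sub 6 for 5: 6^(6 + 1) + 3·6^3 + 3·6^2 + 3·6 + 2; = 280712; G_4 = 280712−1 = 280711

13, 108, 1279, 16092, 280711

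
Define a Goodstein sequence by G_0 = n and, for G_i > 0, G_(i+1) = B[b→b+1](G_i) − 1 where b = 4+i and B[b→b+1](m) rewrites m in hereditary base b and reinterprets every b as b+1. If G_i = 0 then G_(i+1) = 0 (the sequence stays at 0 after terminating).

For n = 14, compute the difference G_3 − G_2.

2

14 —HB4→ 3·4 + 2 —bump→ 3·5 + 2 = 17 —(−1)→ 16
16 —HB5→ 3·5 + 1 —bump→ 3·6 + 1 = 19 —(−1)→ 18
18 —HB6→ 3·6 —bump→ 3·7 = 21 —(−1)→ 20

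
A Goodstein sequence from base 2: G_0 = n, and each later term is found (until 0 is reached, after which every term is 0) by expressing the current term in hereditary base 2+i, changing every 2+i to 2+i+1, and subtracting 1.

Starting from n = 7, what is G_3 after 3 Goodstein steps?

3127

G_0=7  [base 2] 2^2 + 2 + 1  →[2↦3]→  3^3 + 3 + 1 = 31  −1 ⇒ G_1=30
G_1=30  [base 3] 3^3 + 3  →[3↦4]→  4^4 + 4 = 260  −1 ⇒ G_2=259
G_2=259  [base 4] 4^4 + 3  →[4↦5]→  5^5 + 3 = 3128  −1 ⇒ G_3=3127
G_3=3127  [base 5] 5^5 + 2  →[5↦6]→  6^6 + 2 = 46658  −1 ⇒ G_4=46657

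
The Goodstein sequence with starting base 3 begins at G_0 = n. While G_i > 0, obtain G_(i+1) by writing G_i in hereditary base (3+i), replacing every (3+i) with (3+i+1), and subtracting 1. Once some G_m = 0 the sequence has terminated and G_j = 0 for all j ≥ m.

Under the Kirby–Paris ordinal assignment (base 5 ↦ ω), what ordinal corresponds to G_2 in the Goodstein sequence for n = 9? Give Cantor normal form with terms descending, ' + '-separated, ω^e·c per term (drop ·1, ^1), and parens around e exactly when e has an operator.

step 0: 9 = 3^2; sub 4 for 3: 4^2; = 16; G_1 = 16−1 = 15
step 1: 15 = 3·4 + 3; sub 5 for 4: 3·5 + 3; = 18; G_2 = 18−1 = 17
step 2: 17 = 3·5 + 2; sub 6 for 5: 3·6 + 2; = 20; G_3 = 20−1 = 19

ω·3 + 2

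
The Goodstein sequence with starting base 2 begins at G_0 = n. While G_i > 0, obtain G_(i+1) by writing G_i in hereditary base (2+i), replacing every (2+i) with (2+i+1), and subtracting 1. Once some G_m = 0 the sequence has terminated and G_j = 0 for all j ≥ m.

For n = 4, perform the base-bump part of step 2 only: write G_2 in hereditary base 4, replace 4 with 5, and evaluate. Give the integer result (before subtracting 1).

G_0=4  [base 2] 2^2  →[2↦3]→  3^3 = 27  −1 ⇒ G_1=26
G_1=26  [base 3] 2·3^2 + 2·3 + 2  →[3↦4]→  2·4^2 + 2·4 + 2 = 42  −1 ⇒ G_2=41

61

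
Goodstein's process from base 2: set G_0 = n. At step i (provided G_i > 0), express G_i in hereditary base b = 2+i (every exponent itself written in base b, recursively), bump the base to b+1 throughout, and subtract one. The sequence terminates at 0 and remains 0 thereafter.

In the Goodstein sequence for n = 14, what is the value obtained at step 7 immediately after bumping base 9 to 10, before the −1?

100000555552

base 2: 14 = 2^(2 + 1) + 2^2 + 2; at 3: 3^(3 + 1) + 3^3 + 3 = 111; next = 110
base 3: 110 = 3^(3 + 1) + 3^3 + 2; at 4: 4^(4 + 1) + 4^4 + 2 = 1282; next = 1281
base 4: 1281 = 4^(4 + 1) + 4^4 + 1; at 5: 5^(5 + 1) + 5^5 + 1 = 18751; next = 18750
base 5: 18750 = 5^(5 + 1) + 5^5; at 6: 6^(6 + 1) + 6^6 = 326592; next = 326591
base 6: 326591 = 6^(6 + 1) + 5·6^5 + 5·6^4 + 5·6^3 + 5·6^2 + 5·6 + 5; at 7: 7^(7 + 1) + 5·7^5 + 5·7^4 + 5·7^3 + 5·7^2 + 5·7 + 5 = 5862841; next = 5862840
base 7: 5862840 = 7^(7 + 1) + 5·7^5 + 5·7^4 + 5·7^3 + 5·7^2 + 5·7 + 4; at 8: 8^(8 + 1) + 5·8^5 + 5·8^4 + 5·8^3 + 5·8^2 + 5·8 + 4 = 134404972; next = 134404971
base 8: 134404971 = 8^(8 + 1) + 5·8^5 + 5·8^4 + 5·8^3 + 5·8^2 + 5·8 + 3; at 9: 9^(9 + 1) + 5·9^5 + 5·9^4 + 5·9^3 + 5·9^2 + 5·9 + 3 = 3487116549; next = 3487116548
base 9: 3487116548 = 9^(9 + 1) + 5·9^5 + 5·9^4 + 5·9^3 + 5·9^2 + 5·9 + 2; at 10: 10^(10 + 1) + 5·10^5 + 5·10^4 + 5·10^3 + 5·10^2 + 5·10 + 2 = 100000555552; next = 100000555551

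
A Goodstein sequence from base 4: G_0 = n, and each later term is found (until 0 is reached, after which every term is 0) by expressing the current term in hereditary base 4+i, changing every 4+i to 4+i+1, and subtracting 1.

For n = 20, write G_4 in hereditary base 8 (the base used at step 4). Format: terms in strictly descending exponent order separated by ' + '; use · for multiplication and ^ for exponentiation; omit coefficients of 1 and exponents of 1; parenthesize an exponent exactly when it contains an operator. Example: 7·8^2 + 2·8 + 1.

8^2 + 1

i=0: 20 = 4^2 + 4 (b=4); 4→5: 5^2 + 5 = 30; 30−1 = 29
i=1: 29 = 5^2 + 4 (b=5); 5→6: 6^2 + 4 = 40; 40−1 = 39
i=2: 39 = 6^2 + 3 (b=6); 6→7: 7^2 + 3 = 52; 52−1 = 51
i=3: 51 = 7^2 + 2 (b=7); 7→8: 8^2 + 2 = 66; 66−1 = 65
i=4: 65 = 8^2 + 1 (b=8); 8→9: 9^2 + 1 = 82; 82−1 = 81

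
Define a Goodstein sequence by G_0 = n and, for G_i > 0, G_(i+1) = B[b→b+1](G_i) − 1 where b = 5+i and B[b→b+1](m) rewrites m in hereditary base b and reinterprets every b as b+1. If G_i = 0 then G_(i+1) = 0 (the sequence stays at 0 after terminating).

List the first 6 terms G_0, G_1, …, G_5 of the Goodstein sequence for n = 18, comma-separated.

18, 20, 22, 24, 26, 27

base 5: 18 = 3·5 + 3; at 6: 3·6 + 3 = 21; next = 20
base 6: 20 = 3·6 + 2; at 7: 3·7 + 2 = 23; next = 22
base 7: 22 = 3·7 + 1; at 8: 3·8 + 1 = 25; next = 24
base 8: 24 = 3·8; at 9: 3·9 = 27; next = 26
base 9: 26 = 2·9 + 8; at 10: 2·10 + 8 = 28; next = 27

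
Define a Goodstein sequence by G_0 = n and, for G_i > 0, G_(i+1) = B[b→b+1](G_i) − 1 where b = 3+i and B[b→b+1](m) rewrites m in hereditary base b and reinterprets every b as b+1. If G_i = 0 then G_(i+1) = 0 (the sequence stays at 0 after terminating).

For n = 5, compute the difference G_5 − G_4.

-1

5 —HB3→ 3 + 2 —bump→ 4 + 2 = 6 —(−1)→ 5
5 —HB4→ 4 + 1 —bump→ 5 + 1 = 6 —(−1)→ 5
5 —HB5→ 5 —bump→ 6 = 6 —(−1)→ 5
5 —HB6→ 5 —bump→ 5 = 5 —(−1)→ 4
4 —HB7→ 4 —bump→ 4 = 4 —(−1)→ 3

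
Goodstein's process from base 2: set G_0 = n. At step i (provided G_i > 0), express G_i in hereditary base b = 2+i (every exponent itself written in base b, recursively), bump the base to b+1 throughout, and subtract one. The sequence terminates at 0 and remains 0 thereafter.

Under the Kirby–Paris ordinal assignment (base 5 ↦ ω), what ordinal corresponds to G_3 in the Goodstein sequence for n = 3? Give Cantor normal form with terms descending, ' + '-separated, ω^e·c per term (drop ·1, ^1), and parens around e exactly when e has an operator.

G_0=3  [base 2] 2 + 1  →[2↦3]→  3 + 1 = 4  −1 ⇒ G_1=3
G_1=3  [base 3] 3  →[3↦4]→  4 = 4  −1 ⇒ G_2=3
G_2=3  [base 4] 3  →[4↦5]→  3 = 3  −1 ⇒ G_3=2
G_3=2  [base 5] 2  →[5↦6]→  2 = 2  −1 ⇒ G_4=1

2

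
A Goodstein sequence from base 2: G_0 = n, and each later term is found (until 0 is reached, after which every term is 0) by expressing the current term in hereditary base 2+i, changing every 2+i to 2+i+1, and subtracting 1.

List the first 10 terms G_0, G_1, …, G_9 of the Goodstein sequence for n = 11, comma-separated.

G_0=11  [base 2] 2^(2 + 1) + 2 + 1  →[2↦3]→  3^(3 + 1) + 3 + 1 = 85  −1 ⇒ G_1=84
G_1=84  [base 3] 3^(3 + 1) + 3  →[3↦4]→  4^(4 + 1) + 4 = 1028  −1 ⇒ G_2=1027
G_2=1027  [base 4] 4^(4 + 1) + 3  →[4↦5]→  5^(5 + 1) + 3 = 15628  −1 ⇒ G_3=15627
G_3=15627  [base 5] 5^(5 + 1) + 2  →[5↦6]→  6^(6 + 1) + 2 = 279938  −1 ⇒ G_4=279937
G_4=279937  [base 6] 6^(6 + 1) + 1  →[6↦7]→  7^(7 + 1) + 1 = 5764802  −1 ⇒ G_5=5764801
G_5=5764801  [base 7] 7^(7 + 1)  →[7↦8]→  8^(8 + 1) = 134217728  −1 ⇒ G_6=134217727
G_6=134217727  [base 8] 7·8^8 + 7·8^7 + 7·8^6 + 7·8^5 + 7·8^4 + 7·8^3 + 7·8^2 + 7·8 + 7  →[8↦9]→  7·9^9 + 7·9^7 + 7·9^6 + 7·9^5 + 7·9^4 + 7·9^3 + 7·9^2 + 7·9 + 7 = 2749609303  −1 ⇒ G_7=2749609302
G_7=2749609302  [base 9] 7·9^9 + 7·9^7 + 7·9^6 + 7·9^5 + 7·9^4 + 7·9^3 + 7·9^2 + 7·9 + 6  →[9↦10]→  7·10^10 + 7·10^7 + 7·10^6 + 7·10^5 + 7·10^4 + 7·10^3 + 7·10^2 + 7·10 + 6 = 70077777776  −1 ⇒ G_8=70077777775
G_8=70077777775  [base 10] 7·10^10 + 7·10^7 + 7·10^6 + 7·10^5 + 7·10^4 + 7·10^3 + 7·10^2 + 7·10 + 5  →[10↦11]→  7·11^11 + 7·11^7 + 7·11^6 + 7·11^5 + 7·11^4 + 7·11^3 + 7·11^2 + 7·11 + 5 = 1997331745491  −1 ⇒ G_9=1997331745490

11, 84, 1027, 15627, 279937, 5764801, 134217727, 2749609302, 70077777775, 1997331745490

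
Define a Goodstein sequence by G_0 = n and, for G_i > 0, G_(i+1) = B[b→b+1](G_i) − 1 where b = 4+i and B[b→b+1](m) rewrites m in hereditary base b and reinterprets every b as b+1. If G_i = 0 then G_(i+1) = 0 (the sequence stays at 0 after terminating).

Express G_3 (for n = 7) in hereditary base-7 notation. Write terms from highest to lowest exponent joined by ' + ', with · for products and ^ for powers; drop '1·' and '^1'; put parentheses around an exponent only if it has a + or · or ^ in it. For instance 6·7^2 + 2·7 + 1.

i=0: 7 = 4 + 3 (b=4); 4→5: 5 + 3 = 8; 8−1 = 7
i=1: 7 = 5 + 2 (b=5); 5→6: 6 + 2 = 8; 8−1 = 7
i=2: 7 = 6 + 1 (b=6); 6→7: 7 + 1 = 8; 8−1 = 7
i=3: 7 = 7 (b=7); 7→8: 8 = 8; 8−1 = 7

7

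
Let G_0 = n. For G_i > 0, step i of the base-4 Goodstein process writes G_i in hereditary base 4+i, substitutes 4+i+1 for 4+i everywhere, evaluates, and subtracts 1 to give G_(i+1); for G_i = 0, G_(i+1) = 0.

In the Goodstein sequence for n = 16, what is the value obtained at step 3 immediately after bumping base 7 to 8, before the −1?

34

G_0=16  [base 4] 4^2  →[4↦5]→  5^2 = 25  −1 ⇒ G_1=24
G_1=24  [base 5] 4·5 + 4  →[5↦6]→  4·6 + 4 = 28  −1 ⇒ G_2=27
G_2=27  [base 6] 4·6 + 3  →[6↦7]→  4·7 + 3 = 31  −1 ⇒ G_3=30
G_3=30  [base 7] 4·7 + 2  →[7↦8]→  4·8 + 2 = 34  −1 ⇒ G_4=33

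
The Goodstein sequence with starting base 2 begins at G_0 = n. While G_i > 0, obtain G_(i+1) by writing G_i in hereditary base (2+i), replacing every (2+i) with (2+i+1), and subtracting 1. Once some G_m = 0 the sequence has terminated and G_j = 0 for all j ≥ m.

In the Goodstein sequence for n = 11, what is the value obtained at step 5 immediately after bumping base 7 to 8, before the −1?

134217728

G_0 = 11. HB_2(11) = 2^(2 + 1) + 2 + 1. Bump = 85. G_1 = 84.
G_1 = 84. HB_3(84) = 3^(3 + 1) + 3. Bump = 1028. G_2 = 1027.
G_2 = 1027. HB_4(1027) = 4^(4 + 1) + 3. Bump = 15628. G_3 = 15627.
G_3 = 15627. HB_5(15627) = 5^(5 + 1) + 2. Bump = 279938. G_4 = 279937.
G_4 = 279937. HB_6(279937) = 6^(6 + 1) + 1. Bump = 5764802. G_5 = 5764801.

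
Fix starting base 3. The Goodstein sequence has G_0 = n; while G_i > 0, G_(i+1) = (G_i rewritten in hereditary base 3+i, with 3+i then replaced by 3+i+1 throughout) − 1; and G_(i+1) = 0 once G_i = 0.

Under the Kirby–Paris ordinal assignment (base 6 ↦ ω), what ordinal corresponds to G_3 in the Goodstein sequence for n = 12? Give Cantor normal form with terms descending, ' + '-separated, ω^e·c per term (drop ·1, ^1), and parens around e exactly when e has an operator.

i=0: 12 = 3^2 + 3 (b=3); 3→4: 4^2 + 4 = 20; 20−1 = 19
i=1: 19 = 4^2 + 3 (b=4); 4→5: 5^2 + 3 = 28; 28−1 = 27
i=2: 27 = 5^2 + 2 (b=5); 5→6: 6^2 + 2 = 38; 38−1 = 37
i=3: 37 = 6^2 + 1 (b=6); 6→7: 7^2 + 1 = 50; 50−1 = 49

ω^2 + 1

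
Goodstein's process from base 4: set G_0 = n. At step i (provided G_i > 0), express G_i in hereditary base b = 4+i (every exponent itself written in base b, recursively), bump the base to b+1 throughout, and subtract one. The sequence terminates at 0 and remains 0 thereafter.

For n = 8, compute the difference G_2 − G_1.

base 4: 8 = 2·4; at 5: 2·5 = 10; next = 9
base 5: 9 = 5 + 4; at 6: 6 + 4 = 10; next = 9

0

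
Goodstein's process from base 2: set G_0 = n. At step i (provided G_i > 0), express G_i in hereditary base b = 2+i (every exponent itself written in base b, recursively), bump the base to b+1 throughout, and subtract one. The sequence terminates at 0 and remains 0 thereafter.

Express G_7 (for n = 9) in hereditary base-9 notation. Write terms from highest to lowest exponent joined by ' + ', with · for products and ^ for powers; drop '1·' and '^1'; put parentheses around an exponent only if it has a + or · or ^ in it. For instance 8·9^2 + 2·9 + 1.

3·9^9 + 3·9^3 + 3·9^2 + 2·9 + 6

[0] 9 ≡ 2^(2 + 1) + 1 (base 2). Lift 3: 82. −1: 81.
[1] 81 ≡ 3^(3 + 1) (base 3). Lift 4: 1024. −1: 1023.
[2] 1023 ≡ 3·4^4 + 3·4^3 + 3·4^2 + 3·4 + 3 (base 4). Lift 5: 9843. −1: 9842.
[3] 9842 ≡ 3·5^5 + 3·5^3 + 3·5^2 + 3·5 + 2 (base 5). Lift 6: 140744. −1: 140743.
[4] 140743 ≡ 3·6^6 + 3·6^3 + 3·6^2 + 3·6 + 1 (base 6). Lift 7: 2471827. −1: 2471826.
[5] 2471826 ≡ 3·7^7 + 3·7^3 + 3·7^2 + 3·7 (base 7). Lift 8: 50333400. −1: 50333399.
[6] 50333399 ≡ 3·8^8 + 3·8^3 + 3·8^2 + 2·8 + 7 (base 8). Lift 9: 1162263922. −1: 1162263921.
[7] 1162263921 ≡ 3·9^9 + 3·9^3 + 3·9^2 + 2·9 + 6 (base 9). Lift 10: 30000003326. −1: 30000003325.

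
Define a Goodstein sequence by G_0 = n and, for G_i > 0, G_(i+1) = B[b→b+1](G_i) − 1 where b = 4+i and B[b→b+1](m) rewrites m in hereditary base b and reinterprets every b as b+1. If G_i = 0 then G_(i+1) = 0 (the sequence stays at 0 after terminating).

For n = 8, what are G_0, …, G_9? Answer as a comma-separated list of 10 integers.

8, 9, 9, 9, 9, 9, 9, 8, 7, 6

base 4: 8 = 2·4; at 5: 2·5 = 10; next = 9
base 5: 9 = 5 + 4; at 6: 6 + 4 = 10; next = 9
base 6: 9 = 6 + 3; at 7: 7 + 3 = 10; next = 9
base 7: 9 = 7 + 2; at 8: 8 + 2 = 10; next = 9
base 8: 9 = 8 + 1; at 9: 9 + 1 = 10; next = 9
base 9: 9 = 9; at 10: 10 = 10; next = 9
base 10: 9 = 9; at 11: 9 = 9; next = 8
base 11: 8 = 8; at 12: 8 = 8; next = 7
base 12: 7 = 7; at 13: 7 = 7; next = 6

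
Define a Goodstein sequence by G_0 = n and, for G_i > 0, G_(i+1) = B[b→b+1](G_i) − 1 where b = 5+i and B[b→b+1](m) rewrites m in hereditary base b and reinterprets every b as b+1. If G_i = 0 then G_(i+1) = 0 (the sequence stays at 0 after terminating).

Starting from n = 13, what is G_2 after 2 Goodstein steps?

G_0=13  [base 5] 2·5 + 3  →[5↦6]→  2·6 + 3 = 15  −1 ⇒ G_1=14
G_1=14  [base 6] 2·6 + 2  →[6↦7]→  2·7 + 2 = 16  −1 ⇒ G_2=15
G_2=15  [base 7] 2·7 + 1  →[7↦8]→  2·8 + 1 = 17  −1 ⇒ G_3=16

15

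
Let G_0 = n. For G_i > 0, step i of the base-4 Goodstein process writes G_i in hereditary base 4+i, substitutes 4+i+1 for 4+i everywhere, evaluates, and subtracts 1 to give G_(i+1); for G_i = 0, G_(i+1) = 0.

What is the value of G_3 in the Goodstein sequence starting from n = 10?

13

10 —HB4→ 2·4 + 2 —bump→ 2·5 + 2 = 12 —(−1)→ 11
11 —HB5→ 2·5 + 1 —bump→ 2·6 + 1 = 13 —(−1)→ 12
12 —HB6→ 2·6 —bump→ 2·7 = 14 —(−1)→ 13
13 —HB7→ 7 + 6 —bump→ 8 + 6 = 14 —(−1)→ 13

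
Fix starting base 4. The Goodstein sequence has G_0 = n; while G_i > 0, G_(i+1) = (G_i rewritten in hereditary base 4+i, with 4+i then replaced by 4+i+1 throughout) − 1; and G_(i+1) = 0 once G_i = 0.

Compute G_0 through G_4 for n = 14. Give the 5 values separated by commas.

G_0=14  [base 4] 3·4 + 2  →[4↦5]→  3·5 + 2 = 17  −1 ⇒ G_1=16
G_1=16  [base 5] 3·5 + 1  →[5↦6]→  3·6 + 1 = 19  −1 ⇒ G_2=18
G_2=18  [base 6] 3·6  →[6↦7]→  3·7 = 21  −1 ⇒ G_3=20
G_3=20  [base 7] 2·7 + 6  →[7↦8]→  2·8 + 6 = 22  −1 ⇒ G_4=21

14, 16, 18, 20, 21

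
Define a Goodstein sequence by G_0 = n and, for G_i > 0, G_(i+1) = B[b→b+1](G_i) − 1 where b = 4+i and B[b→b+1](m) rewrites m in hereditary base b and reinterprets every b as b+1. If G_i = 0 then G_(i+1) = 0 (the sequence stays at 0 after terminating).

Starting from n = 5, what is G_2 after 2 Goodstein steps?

step 0: 5 = 4 + 1; sub 5 for 4: 5 + 1; = 6; G_1 = 6−1 = 5
step 1: 5 = 5; sub 6 for 5: 6; = 6; G_2 = 6−1 = 5
step 2: 5 = 5; sub 7 for 6: 5; = 5; G_3 = 5−1 = 4

5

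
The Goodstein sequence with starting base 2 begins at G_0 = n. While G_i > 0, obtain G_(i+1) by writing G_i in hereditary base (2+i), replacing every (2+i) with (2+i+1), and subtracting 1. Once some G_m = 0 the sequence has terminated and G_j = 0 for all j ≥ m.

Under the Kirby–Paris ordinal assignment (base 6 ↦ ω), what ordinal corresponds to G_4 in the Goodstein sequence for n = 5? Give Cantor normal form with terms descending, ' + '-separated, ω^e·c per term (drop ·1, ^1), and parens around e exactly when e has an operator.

ω^3·3 + ω^2·3 + ω·3 + 1

i=0: 5 = 2^2 + 1 (b=2); 2→3: 3^3 + 1 = 28; 28−1 = 27
i=1: 27 = 3^3 (b=3); 3→4: 4^4 = 256; 256−1 = 255
i=2: 255 = 3·4^3 + 3·4^2 + 3·4 + 3 (b=4); 4→5: 3·5^3 + 3·5^2 + 3·5 + 3 = 468; 468−1 = 467
i=3: 467 = 3·5^3 + 3·5^2 + 3·5 + 2 (b=5); 5→6: 3·6^3 + 3·6^2 + 3·6 + 2 = 776; 776−1 = 775
i=4: 775 = 3·6^3 + 3·6^2 + 3·6 + 1 (b=6); 6→7: 3·7^3 + 3·7^2 + 3·7 + 1 = 1198; 1198−1 = 1197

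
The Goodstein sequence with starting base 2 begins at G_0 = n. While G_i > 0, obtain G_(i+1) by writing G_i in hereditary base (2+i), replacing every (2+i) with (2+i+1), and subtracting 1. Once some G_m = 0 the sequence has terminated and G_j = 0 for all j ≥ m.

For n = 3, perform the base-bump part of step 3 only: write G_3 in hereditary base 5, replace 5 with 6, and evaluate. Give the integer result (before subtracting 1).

step 0: 3 = 2 + 1; sub 3 for 2: 3 + 1; = 4; G_1 = 4−1 = 3
step 1: 3 = 3; sub 4 for 3: 4; = 4; G_2 = 4−1 = 3
step 2: 3 = 3; sub 5 for 4: 3; = 3; G_3 = 3−1 = 2
step 3: 2 = 2; sub 6 for 5: 2; = 2; G_4 = 2−1 = 1

2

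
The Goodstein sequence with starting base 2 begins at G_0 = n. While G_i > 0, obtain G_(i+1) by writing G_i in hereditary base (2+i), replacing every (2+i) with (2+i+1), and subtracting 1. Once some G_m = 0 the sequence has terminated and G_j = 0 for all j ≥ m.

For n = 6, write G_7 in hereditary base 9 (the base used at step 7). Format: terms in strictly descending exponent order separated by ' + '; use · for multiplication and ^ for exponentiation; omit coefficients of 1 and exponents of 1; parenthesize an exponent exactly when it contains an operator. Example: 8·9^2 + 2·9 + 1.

G_0 = 6. HB_2(6) = 2^2 + 2. Bump = 30. G_1 = 29.
G_1 = 29. HB_3(29) = 3^3 + 2. Bump = 258. G_2 = 257.
G_2 = 257. HB_4(257) = 4^4 + 1. Bump = 3126. G_3 = 3125.
G_3 = 3125. HB_5(3125) = 5^5. Bump = 46656. G_4 = 46655.
G_4 = 46655. HB_6(46655) = 5·6^5 + 5·6^4 + 5·6^3 + 5·6^2 + 5·6 + 5. Bump = 98040. G_5 = 98039.
G_5 = 98039. HB_7(98039) = 5·7^5 + 5·7^4 + 5·7^3 + 5·7^2 + 5·7 + 4. Bump = 187244. G_6 = 187243.
G_6 = 187243. HB_8(187243) = 5·8^5 + 5·8^4 + 5·8^3 + 5·8^2 + 5·8 + 3. Bump = 332148. G_7 = 332147.
G_7 = 332147. HB_9(332147) = 5·9^5 + 5·9^4 + 5·9^3 + 5·9^2 + 5·9 + 2. Bump = 555552. G_8 = 555551.

5·9^5 + 5·9^4 + 5·9^3 + 5·9^2 + 5·9 + 2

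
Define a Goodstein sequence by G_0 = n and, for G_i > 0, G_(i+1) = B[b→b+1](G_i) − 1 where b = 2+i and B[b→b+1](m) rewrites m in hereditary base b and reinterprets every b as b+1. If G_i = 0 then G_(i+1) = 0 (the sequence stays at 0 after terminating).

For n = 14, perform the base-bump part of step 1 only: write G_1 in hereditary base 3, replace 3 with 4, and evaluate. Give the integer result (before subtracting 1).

1282

i=0: 14 = 2^(2 + 1) + 2^2 + 2 (b=2); 2→3: 3^(3 + 1) + 3^3 + 3 = 111; 111−1 = 110
i=1: 110 = 3^(3 + 1) + 3^3 + 2 (b=3); 3→4: 4^(4 + 1) + 4^4 + 2 = 1282; 1282−1 = 1281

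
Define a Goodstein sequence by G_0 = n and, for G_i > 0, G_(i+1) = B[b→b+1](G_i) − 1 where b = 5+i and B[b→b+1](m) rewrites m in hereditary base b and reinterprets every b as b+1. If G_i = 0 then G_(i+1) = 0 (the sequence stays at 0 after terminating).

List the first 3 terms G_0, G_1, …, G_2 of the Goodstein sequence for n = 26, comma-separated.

26 —HB5→ 5^2 + 1 —bump→ 6^2 + 1 = 37 —(−1)→ 36
36 —HB6→ 6^2 —bump→ 7^2 = 49 —(−1)→ 48

26, 36, 48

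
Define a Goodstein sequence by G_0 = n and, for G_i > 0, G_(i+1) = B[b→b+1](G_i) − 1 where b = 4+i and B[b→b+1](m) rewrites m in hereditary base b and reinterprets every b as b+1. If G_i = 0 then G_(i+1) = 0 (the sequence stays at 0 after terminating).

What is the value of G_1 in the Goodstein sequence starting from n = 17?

25

(0) 17|_4 = 4^2 + 1 ↦ 5^2 + 1|_5 = 26 ⇒ 25
(1) 25|_5 = 5^2 ↦ 6^2|_6 = 36 ⇒ 35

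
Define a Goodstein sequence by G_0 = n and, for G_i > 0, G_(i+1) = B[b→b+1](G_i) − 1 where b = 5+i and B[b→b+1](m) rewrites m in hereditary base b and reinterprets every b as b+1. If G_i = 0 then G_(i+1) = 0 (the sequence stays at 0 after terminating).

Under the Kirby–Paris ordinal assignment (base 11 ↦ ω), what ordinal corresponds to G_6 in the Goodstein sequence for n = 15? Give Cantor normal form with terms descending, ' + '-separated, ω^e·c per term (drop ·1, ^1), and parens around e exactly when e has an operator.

ω·2

i=0: 15 = 3·5 (b=5); 5→6: 3·6 = 18; 18−1 = 17
i=1: 17 = 2·6 + 5 (b=6); 6→7: 2·7 + 5 = 19; 19−1 = 18
i=2: 18 = 2·7 + 4 (b=7); 7→8: 2·8 + 4 = 20; 20−1 = 19
i=3: 19 = 2·8 + 3 (b=8); 8→9: 2·9 + 3 = 21; 21−1 = 20
i=4: 20 = 2·9 + 2 (b=9); 9→10: 2·10 + 2 = 22; 22−1 = 21
i=5: 21 = 2·10 + 1 (b=10); 10→11: 2·11 + 1 = 23; 23−1 = 22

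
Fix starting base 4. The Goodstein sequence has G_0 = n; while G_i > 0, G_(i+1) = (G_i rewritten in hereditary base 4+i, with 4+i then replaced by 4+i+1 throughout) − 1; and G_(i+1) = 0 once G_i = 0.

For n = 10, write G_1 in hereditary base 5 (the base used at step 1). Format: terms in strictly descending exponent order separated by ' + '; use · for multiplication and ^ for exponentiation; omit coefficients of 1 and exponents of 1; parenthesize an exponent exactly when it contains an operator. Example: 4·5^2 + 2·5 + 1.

2·5 + 1

base 4: 10 = 2·4 + 2; at 5: 2·5 + 2 = 12; next = 11
base 5: 11 = 2·5 + 1; at 6: 2·6 + 1 = 13; next = 12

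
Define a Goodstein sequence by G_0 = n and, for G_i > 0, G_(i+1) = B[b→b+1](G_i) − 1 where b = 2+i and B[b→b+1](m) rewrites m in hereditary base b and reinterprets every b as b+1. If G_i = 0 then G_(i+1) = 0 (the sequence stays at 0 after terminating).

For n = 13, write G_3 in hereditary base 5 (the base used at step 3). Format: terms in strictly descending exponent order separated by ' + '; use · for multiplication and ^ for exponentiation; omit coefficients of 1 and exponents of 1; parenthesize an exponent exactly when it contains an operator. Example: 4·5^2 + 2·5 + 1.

5^(5 + 1) + 3·5^3 + 3·5^2 + 3·5 + 2

G_0=13  [base 2] 2^(2 + 1) + 2^2 + 1  →[2↦3]→  3^(3 + 1) + 3^3 + 1 = 109  −1 ⇒ G_1=108
G_1=108  [base 3] 3^(3 + 1) + 3^3  →[3↦4]→  4^(4 + 1) + 4^4 = 1280  −1 ⇒ G_2=1279
G_2=1279  [base 4] 4^(4 + 1) + 3·4^3 + 3·4^2 + 3·4 + 3  →[4↦5]→  5^(5 + 1) + 3·5^3 + 3·5^2 + 3·5 + 3 = 16093  −1 ⇒ G_3=16092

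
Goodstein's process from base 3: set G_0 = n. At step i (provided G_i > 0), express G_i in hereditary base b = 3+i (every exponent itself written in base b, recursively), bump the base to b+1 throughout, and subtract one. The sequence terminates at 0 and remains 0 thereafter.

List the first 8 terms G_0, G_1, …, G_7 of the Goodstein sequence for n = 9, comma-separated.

9, 15, 17, 19, 21, 23, 24, 25

(0) 9|_3 = 3^2 ↦ 4^2|_4 = 16 ⇒ 15
(1) 15|_4 = 3·4 + 3 ↦ 3·5 + 3|_5 = 18 ⇒ 17
(2) 17|_5 = 3·5 + 2 ↦ 3·6 + 2|_6 = 20 ⇒ 19
(3) 19|_6 = 3·6 + 1 ↦ 3·7 + 1|_7 = 22 ⇒ 21
(4) 21|_7 = 3·7 ↦ 3·8|_8 = 24 ⇒ 23
(5) 23|_8 = 2·8 + 7 ↦ 2·9 + 7|_9 = 25 ⇒ 24
(6) 24|_9 = 2·9 + 6 ↦ 2·10 + 6|_10 = 26 ⇒ 25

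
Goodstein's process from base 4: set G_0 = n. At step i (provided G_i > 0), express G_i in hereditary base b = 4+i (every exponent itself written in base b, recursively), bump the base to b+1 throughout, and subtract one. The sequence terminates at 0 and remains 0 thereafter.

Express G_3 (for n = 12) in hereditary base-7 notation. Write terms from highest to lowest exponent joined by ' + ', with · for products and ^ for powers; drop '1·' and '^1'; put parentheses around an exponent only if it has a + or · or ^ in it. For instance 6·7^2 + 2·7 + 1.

G_0=12  [base 4] 3·4  →[4↦5]→  3·5 = 15  −1 ⇒ G_1=14
G_1=14  [base 5] 2·5 + 4  →[5↦6]→  2·6 + 4 = 16  −1 ⇒ G_2=15
G_2=15  [base 6] 2·6 + 3  →[6↦7]→  2·7 + 3 = 17  −1 ⇒ G_3=16

2·7 + 2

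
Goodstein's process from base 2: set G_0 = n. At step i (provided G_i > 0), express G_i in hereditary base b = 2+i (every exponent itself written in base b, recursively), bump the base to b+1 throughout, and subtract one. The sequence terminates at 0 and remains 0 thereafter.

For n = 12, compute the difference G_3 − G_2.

(0) 12|_2 = 2^(2 + 1) + 2^2 ↦ 3^(3 + 1) + 3^3|_3 = 108 ⇒ 107
(1) 107|_3 = 3^(3 + 1) + 2·3^2 + 2·3 + 2 ↦ 4^(4 + 1) + 2·4^2 + 2·4 + 2|_4 = 1066 ⇒ 1065
(2) 1065|_4 = 4^(4 + 1) + 2·4^2 + 2·4 + 1 ↦ 5^(5 + 1) + 2·5^2 + 2·5 + 1|_5 = 15686 ⇒ 15685

14620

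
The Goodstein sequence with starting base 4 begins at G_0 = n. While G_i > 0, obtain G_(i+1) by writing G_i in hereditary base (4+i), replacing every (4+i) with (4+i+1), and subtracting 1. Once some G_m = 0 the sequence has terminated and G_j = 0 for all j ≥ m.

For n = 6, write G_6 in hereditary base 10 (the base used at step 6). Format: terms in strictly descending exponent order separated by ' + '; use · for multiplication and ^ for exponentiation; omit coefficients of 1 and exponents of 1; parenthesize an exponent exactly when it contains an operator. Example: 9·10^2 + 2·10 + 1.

base 4: 6 = 4 + 2; at 5: 5 + 2 = 7; next = 6
base 5: 6 = 5 + 1; at 6: 6 + 1 = 7; next = 6
base 6: 6 = 6; at 7: 7 = 7; next = 6
base 7: 6 = 6; at 8: 6 = 6; next = 5
base 8: 5 = 5; at 9: 5 = 5; next = 4
base 9: 4 = 4; at 10: 4 = 4; next = 3

3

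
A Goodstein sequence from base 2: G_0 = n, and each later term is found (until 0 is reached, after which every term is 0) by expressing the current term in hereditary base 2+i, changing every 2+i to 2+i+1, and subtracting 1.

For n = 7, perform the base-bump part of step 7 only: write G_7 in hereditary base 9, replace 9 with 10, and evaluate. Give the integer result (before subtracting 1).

base 2: 7 = 2^2 + 2 + 1; at 3: 3^3 + 3 + 1 = 31; next = 30
base 3: 30 = 3^3 + 3; at 4: 4^4 + 4 = 260; next = 259
base 4: 259 = 4^4 + 3; at 5: 5^5 + 3 = 3128; next = 3127
base 5: 3127 = 5^5 + 2; at 6: 6^6 + 2 = 46658; next = 46657
base 6: 46657 = 6^6 + 1; at 7: 7^7 + 1 = 823544; next = 823543
base 7: 823543 = 7^7; at 8: 8^8 = 16777216; next = 16777215
base 8: 16777215 = 7·8^7 + 7·8^6 + 7·8^5 + 7·8^4 + 7·8^3 + 7·8^2 + 7·8 + 7; at 9: 7·9^7 + 7·9^6 + 7·9^5 + 7·9^4 + 7·9^3 + 7·9^2 + 7·9 + 7 = 37665880; next = 37665879
base 9: 37665879 = 7·9^7 + 7·9^6 + 7·9^5 + 7·9^4 + 7·9^3 + 7·9^2 + 7·9 + 6; at 10: 7·10^7 + 7·10^6 + 7·10^5 + 7·10^4 + 7·10^3 + 7·10^2 + 7·10 + 6 = 77777776; next = 77777775

77777776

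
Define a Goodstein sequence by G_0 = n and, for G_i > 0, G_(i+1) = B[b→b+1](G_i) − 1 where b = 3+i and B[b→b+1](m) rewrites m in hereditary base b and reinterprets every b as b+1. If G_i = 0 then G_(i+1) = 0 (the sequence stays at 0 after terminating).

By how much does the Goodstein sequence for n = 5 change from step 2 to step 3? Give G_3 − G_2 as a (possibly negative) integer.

0

base 3: 5 = 3 + 2; at 4: 4 + 2 = 6; next = 5
base 4: 5 = 4 + 1; at 5: 5 + 1 = 6; next = 5
base 5: 5 = 5; at 6: 6 = 6; next = 5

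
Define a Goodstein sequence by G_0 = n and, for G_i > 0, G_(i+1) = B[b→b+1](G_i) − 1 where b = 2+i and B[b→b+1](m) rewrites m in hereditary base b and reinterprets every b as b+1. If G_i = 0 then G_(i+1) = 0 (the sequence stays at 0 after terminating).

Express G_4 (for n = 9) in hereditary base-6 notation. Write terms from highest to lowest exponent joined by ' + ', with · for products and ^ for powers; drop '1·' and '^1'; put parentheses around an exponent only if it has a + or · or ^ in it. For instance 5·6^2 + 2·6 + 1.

[0] 9 ≡ 2^(2 + 1) + 1 (base 2). Lift 3: 82. −1: 81.
[1] 81 ≡ 3^(3 + 1) (base 3). Lift 4: 1024. −1: 1023.
[2] 1023 ≡ 3·4^4 + 3·4^3 + 3·4^2 + 3·4 + 3 (base 4). Lift 5: 9843. −1: 9842.
[3] 9842 ≡ 3·5^5 + 3·5^3 + 3·5^2 + 3·5 + 2 (base 5). Lift 6: 140744. −1: 140743.
[4] 140743 ≡ 3·6^6 + 3·6^3 + 3·6^2 + 3·6 + 1 (base 6). Lift 7: 2471827. −1: 2471826.

3·6^6 + 3·6^3 + 3·6^2 + 3·6 + 1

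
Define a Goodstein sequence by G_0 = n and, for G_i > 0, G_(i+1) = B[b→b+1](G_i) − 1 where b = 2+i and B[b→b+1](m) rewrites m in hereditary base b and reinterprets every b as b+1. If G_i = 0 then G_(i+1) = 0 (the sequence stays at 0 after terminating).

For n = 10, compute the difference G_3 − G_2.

14600

base 2: 10 = 2^(2 + 1) + 2; at 3: 3^(3 + 1) + 3 = 84; next = 83
base 3: 83 = 3^(3 + 1) + 2; at 4: 4^(4 + 1) + 2 = 1026; next = 1025
base 4: 1025 = 4^(4 + 1) + 1; at 5: 5^(5 + 1) + 1 = 15626; next = 15625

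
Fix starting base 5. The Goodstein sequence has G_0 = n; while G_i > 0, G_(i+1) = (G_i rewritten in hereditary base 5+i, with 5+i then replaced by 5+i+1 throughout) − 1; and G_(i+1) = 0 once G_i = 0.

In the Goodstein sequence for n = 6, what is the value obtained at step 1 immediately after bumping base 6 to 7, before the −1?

G_0=6  [base 5] 5 + 1  →[5↦6]→  6 + 1 = 7  −1 ⇒ G_1=6
G_1=6  [base 6] 6  →[6↦7]→  7 = 7  −1 ⇒ G_2=6

7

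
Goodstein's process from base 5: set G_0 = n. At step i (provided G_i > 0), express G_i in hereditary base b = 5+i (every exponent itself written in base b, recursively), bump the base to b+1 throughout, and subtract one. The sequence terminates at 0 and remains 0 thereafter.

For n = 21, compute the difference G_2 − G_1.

21 —HB5→ 4·5 + 1 —bump→ 4·6 + 1 = 25 —(−1)→ 24
24 —HB6→ 4·6 —bump→ 4·7 = 28 —(−1)→ 27

3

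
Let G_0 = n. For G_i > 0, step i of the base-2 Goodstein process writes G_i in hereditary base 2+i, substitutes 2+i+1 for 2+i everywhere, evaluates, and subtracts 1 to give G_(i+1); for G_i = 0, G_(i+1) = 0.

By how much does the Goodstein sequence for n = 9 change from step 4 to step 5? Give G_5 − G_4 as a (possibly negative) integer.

2331083

step 0: 9 = 2^(2 + 1) + 1; sub 3 for 2: 3^(3 + 1) + 1; = 82; G_1 = 82−1 = 81
step 1: 81 = 3^(3 + 1); sub 4 for 3: 4^(4 + 1); = 1024; G_2 = 1024−1 = 1023
step 2: 1023 = 3·4^4 + 3·4^3 + 3·4^2 + 3·4 + 3; sub 5 for 4: 3·5^5 + 3·5^3 + 3·5^2 + 3·5 + 3; = 9843; G_3 = 9843−1 = 9842
step 3: 9842 = 3·5^5 + 3·5^3 + 3·5^2 + 3·5 + 2; sub 6 for 5: 3·6^6 + 3·6^3 + 3·6^2 + 3·6 + 2; = 140744; G_4 = 140744−1 = 140743
step 4: 140743 = 3·6^6 + 3·6^3 + 3·6^2 + 3·6 + 1; sub 7 for 6: 3·7^7 + 3·7^3 + 3·7^2 + 3·7 + 1; = 2471827; G_5 = 2471827−1 = 2471826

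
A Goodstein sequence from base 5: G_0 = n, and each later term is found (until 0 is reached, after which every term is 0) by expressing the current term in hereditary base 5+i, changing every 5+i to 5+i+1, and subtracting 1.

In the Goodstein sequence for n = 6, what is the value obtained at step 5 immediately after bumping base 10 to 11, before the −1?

6 —HB5→ 5 + 1 —bump→ 6 + 1 = 7 —(−1)→ 6
6 —HB6→ 6 —bump→ 7 = 7 —(−1)→ 6
6 —HB7→ 6 —bump→ 6 = 6 —(−1)→ 5
5 —HB8→ 5 —bump→ 5 = 5 —(−1)→ 4
4 —HB9→ 4 —bump→ 4 = 4 —(−1)→ 3
3 —HB10→ 3 —bump→ 3 = 3 —(−1)→ 2

3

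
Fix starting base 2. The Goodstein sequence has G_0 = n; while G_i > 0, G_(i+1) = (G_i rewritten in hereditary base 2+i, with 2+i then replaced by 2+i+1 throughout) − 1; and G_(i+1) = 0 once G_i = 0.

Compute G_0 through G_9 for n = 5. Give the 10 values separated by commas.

5, 27, 255, 467, 775, 1197, 1751, 2454, 3325, 4382

G_0=5  [base 2] 2^2 + 1  →[2↦3]→  3^3 + 1 = 28  −1 ⇒ G_1=27
G_1=27  [base 3] 3^3  →[3↦4]→  4^4 = 256  −1 ⇒ G_2=255
G_2=255  [base 4] 3·4^3 + 3·4^2 + 3·4 + 3  →[4↦5]→  3·5^3 + 3·5^2 + 3·5 + 3 = 468  −1 ⇒ G_3=467
G_3=467  [base 5] 3·5^3 + 3·5^2 + 3·5 + 2  →[5↦6]→  3·6^3 + 3·6^2 + 3·6 + 2 = 776  −1 ⇒ G_4=775
G_4=775  [base 6] 3·6^3 + 3·6^2 + 3·6 + 1  →[6↦7]→  3·7^3 + 3·7^2 + 3·7 + 1 = 1198  −1 ⇒ G_5=1197
G_5=1197  [base 7] 3·7^3 + 3·7^2 + 3·7  →[7↦8]→  3·8^3 + 3·8^2 + 3·8 = 1752  −1 ⇒ G_6=1751
G_6=1751  [base 8] 3·8^3 + 3·8^2 + 2·8 + 7  →[8↦9]→  3·9^3 + 3·9^2 + 2·9 + 7 = 2455  −1 ⇒ G_7=2454
G_7=2454  [base 9] 3·9^3 + 3·9^2 + 2·9 + 6  →[9↦10]→  3·10^3 + 3·10^2 + 2·10 + 6 = 3326  −1 ⇒ G_8=3325
G_8=3325  [base 10] 3·10^3 + 3·10^2 + 2·10 + 5  →[10↦11]→  3·11^3 + 3·11^2 + 2·11 + 5 = 4383  −1 ⇒ G_9=4382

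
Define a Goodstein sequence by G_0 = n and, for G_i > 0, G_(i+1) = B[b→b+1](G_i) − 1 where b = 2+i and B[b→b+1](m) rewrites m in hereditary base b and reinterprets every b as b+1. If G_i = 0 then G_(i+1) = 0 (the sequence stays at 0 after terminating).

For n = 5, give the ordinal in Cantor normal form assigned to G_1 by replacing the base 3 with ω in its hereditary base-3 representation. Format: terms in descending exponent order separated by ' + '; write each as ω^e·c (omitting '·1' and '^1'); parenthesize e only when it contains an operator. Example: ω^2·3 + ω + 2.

ω^ω

G_0=5  [base 2] 2^2 + 1  →[2↦3]→  3^3 + 1 = 28  −1 ⇒ G_1=27
G_1=27  [base 3] 3^3  →[3↦4]→  4^4 = 256  −1 ⇒ G_2=255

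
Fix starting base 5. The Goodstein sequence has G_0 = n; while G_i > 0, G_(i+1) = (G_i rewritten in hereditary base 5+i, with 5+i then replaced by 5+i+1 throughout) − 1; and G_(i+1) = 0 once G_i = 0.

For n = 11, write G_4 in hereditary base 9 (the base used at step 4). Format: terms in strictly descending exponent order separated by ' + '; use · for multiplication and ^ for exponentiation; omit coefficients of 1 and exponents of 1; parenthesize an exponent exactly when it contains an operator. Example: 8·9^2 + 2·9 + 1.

9 + 4

i=0: 11 = 2·5 + 1 (b=5); 5→6: 2·6 + 1 = 13; 13−1 = 12
i=1: 12 = 2·6 (b=6); 6→7: 2·7 = 14; 14−1 = 13
i=2: 13 = 7 + 6 (b=7); 7→8: 8 + 6 = 14; 14−1 = 13
i=3: 13 = 8 + 5 (b=8); 8→9: 9 + 5 = 14; 14−1 = 13
i=4: 13 = 9 + 4 (b=9); 9→10: 10 + 4 = 14; 14−1 = 13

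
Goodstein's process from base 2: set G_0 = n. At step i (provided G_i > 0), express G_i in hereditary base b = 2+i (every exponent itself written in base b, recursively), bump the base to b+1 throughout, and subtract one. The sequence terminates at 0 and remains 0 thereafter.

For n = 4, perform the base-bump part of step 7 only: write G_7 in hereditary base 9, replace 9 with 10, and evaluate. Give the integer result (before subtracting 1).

212

i=0: 4 = 2^2 (b=2); 2→3: 3^3 = 27; 27−1 = 26
i=1: 26 = 2·3^2 + 2·3 + 2 (b=3); 3→4: 2·4^2 + 2·4 + 2 = 42; 42−1 = 41
i=2: 41 = 2·4^2 + 2·4 + 1 (b=4); 4→5: 2·5^2 + 2·5 + 1 = 61; 61−1 = 60
i=3: 60 = 2·5^2 + 2·5 (b=5); 5→6: 2·6^2 + 2·6 = 84; 84−1 = 83
i=4: 83 = 2·6^2 + 6 + 5 (b=6); 6→7: 2·7^2 + 7 + 5 = 110; 110−1 = 109
i=5: 109 = 2·7^2 + 7 + 4 (b=7); 7→8: 2·8^2 + 8 + 4 = 140; 140−1 = 139
i=6: 139 = 2·8^2 + 8 + 3 (b=8); 8→9: 2·9^2 + 9 + 3 = 174; 174−1 = 173
i=7: 173 = 2·9^2 + 9 + 2 (b=9); 9→10: 2·10^2 + 10 + 2 = 212; 212−1 = 211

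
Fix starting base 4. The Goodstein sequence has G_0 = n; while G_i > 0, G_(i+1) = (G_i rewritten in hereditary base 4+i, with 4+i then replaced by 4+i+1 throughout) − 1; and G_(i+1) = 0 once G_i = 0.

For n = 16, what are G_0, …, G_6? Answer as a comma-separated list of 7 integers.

[0] 16 ≡ 4^2 (base 4). Lift 5: 25. −1: 24.
[1] 24 ≡ 4·5 + 4 (base 5). Lift 6: 28. −1: 27.
[2] 27 ≡ 4·6 + 3 (base 6). Lift 7: 31. −1: 30.
[3] 30 ≡ 4·7 + 2 (base 7). Lift 8: 34. −1: 33.
[4] 33 ≡ 4·8 + 1 (base 8). Lift 9: 37. −1: 36.
[5] 36 ≡ 4·9 (base 9). Lift 10: 40. −1: 39.

16, 24, 27, 30, 33, 36, 39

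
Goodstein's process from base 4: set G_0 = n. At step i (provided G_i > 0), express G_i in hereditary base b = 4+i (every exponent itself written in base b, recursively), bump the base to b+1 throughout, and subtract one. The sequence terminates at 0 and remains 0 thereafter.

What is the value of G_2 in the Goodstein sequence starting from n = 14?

18

base 4: 14 = 3·4 + 2; at 5: 3·5 + 2 = 17; next = 16
base 5: 16 = 3·5 + 1; at 6: 3·6 + 1 = 19; next = 18
base 6: 18 = 3·6; at 7: 3·7 = 21; next = 20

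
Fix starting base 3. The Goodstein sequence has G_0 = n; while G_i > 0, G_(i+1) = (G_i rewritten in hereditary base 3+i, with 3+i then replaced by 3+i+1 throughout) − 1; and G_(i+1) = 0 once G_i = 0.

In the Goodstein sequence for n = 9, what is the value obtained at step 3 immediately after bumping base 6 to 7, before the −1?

step 0: 9 = 3^2; sub 4 for 3: 4^2; = 16; G_1 = 16−1 = 15
step 1: 15 = 3·4 + 3; sub 5 for 4: 3·5 + 3; = 18; G_2 = 18−1 = 17
step 2: 17 = 3·5 + 2; sub 6 for 5: 3·6 + 2; = 20; G_3 = 20−1 = 19
step 3: 19 = 3·6 + 1; sub 7 for 6: 3·7 + 1; = 22; G_4 = 22−1 = 21

22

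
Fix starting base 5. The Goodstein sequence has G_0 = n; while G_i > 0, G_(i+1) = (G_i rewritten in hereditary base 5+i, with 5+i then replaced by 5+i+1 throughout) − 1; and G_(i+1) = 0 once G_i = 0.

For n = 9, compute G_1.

i=0: 9 = 5 + 4 (b=5); 5→6: 6 + 4 = 10; 10−1 = 9
i=1: 9 = 6 + 3 (b=6); 6→7: 7 + 3 = 10; 10−1 = 9

9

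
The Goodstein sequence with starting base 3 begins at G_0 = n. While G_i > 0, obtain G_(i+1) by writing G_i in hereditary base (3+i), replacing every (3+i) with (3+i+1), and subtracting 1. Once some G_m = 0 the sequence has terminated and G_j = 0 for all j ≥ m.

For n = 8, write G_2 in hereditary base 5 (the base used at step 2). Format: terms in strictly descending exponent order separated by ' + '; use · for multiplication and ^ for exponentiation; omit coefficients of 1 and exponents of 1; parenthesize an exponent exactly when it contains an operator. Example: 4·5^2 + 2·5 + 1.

2·5

(0) 8|_3 = 2·3 + 2 ↦ 2·4 + 2|_4 = 10 ⇒ 9
(1) 9|_4 = 2·4 + 1 ↦ 2·5 + 1|_5 = 11 ⇒ 10
(2) 10|_5 = 2·5 ↦ 2·6|_6 = 12 ⇒ 11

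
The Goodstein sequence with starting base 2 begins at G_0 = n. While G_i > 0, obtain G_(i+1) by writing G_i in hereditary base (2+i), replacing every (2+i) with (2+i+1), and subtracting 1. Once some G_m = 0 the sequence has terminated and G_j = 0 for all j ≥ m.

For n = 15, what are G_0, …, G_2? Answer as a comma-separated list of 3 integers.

i=0: 15 = 2^(2 + 1) + 2^2 + 2 + 1 (b=2); 2→3: 3^(3 + 1) + 3^3 + 3 + 1 = 112; 112−1 = 111
i=1: 111 = 3^(3 + 1) + 3^3 + 3 (b=3); 3→4: 4^(4 + 1) + 4^4 + 4 = 1284; 1284−1 = 1283

15, 111, 1283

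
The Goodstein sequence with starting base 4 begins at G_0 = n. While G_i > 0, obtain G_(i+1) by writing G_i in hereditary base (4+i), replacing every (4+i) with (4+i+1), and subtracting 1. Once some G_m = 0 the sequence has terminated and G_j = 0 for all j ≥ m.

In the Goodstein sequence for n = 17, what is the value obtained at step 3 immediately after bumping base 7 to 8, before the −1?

44

G_0=17  [base 4] 4^2 + 1  →[4↦5]→  5^2 + 1 = 26  −1 ⇒ G_1=25
G_1=25  [base 5] 5^2  →[5↦6]→  6^2 = 36  −1 ⇒ G_2=35
G_2=35  [base 6] 5·6 + 5  →[6↦7]→  5·7 + 5 = 40  −1 ⇒ G_3=39
G_3=39  [base 7] 5·7 + 4  →[7↦8]→  5·8 + 4 = 44  −1 ⇒ G_4=43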